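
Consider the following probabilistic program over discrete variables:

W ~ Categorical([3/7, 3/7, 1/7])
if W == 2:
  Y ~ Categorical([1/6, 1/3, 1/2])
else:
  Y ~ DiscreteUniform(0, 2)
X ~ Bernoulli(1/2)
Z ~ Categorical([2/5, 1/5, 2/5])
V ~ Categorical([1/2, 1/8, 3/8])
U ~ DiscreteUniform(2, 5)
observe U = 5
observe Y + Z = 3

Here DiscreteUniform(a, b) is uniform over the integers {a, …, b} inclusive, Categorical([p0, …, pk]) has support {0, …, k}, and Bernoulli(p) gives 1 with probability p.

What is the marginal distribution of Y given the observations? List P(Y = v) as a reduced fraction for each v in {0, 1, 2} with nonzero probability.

Enumerate traces; 36 have nonzero weight after conditioning:
  (W=0, Y=1, X=0, Z=2, V=0, U=5) weight 1/280
  (W=0, Y=1, X=0, Z=2, V=1, U=5) weight 1/1120
  (W=0, Y=1, X=0, Z=2, V=2, U=5) weight 3/1120
  (W=0, Y=1, X=1, Z=2, V=0, U=5) weight 1/280
  (W=0, Y=1, X=1, Z=2, V=1, U=5) weight 1/1120
  (W=0, Y=1, X=1, Z=2, V=2, U=5) weight 3/1120
  (W=0, Y=2, X=0, Z=1, V=0, U=5) weight 1/560
  (W=0, Y=2, X=0, Z=1, V=1, U=5) weight 1/2240
  … 28 more
Group by Y:
  weight(Y=1) = 1/30
  weight(Y=2) = 1/56
Total weight = 1/30 + 1/56 = 43/840
P(Y=1 | obs) = 1/30 / 43/840 = 28/43
P(Y=2 | obs) = 1/56 / 43/840 = 15/43

P(Y=1) = 28/43, P(Y=2) = 15/43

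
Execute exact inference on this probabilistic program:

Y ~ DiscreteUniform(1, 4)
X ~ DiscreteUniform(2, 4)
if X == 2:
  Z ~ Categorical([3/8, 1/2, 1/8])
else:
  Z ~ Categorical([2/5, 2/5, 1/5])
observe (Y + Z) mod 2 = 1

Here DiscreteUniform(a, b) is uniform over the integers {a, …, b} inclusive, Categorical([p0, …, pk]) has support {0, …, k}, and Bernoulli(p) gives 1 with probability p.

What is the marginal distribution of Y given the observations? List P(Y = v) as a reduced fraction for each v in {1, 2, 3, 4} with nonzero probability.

Enumerate traces; 18 have nonzero weight after conditioning:
  (Y=1, X=2, Z=0) weight 1/32
  (Y=1, X=2, Z=2) weight 1/96
  (Y=1, X=3, Z=0) weight 1/30
  (Y=1, X=3, Z=2) weight 1/60
  (Y=1, X=4, Z=0) weight 1/30
  (Y=1, X=4, Z=2) weight 1/60
  (Y=2, X=2, Z=1) weight 1/24
  (Y=2, X=3, Z=1) weight 1/30
  (Y=3, X=2, Z=0) weight 1/32
  (Y=4, X=2, Z=1) weight 1/24
  … 8 more
Group by Y:
  weight(Y=1) = 17/120
  weight(Y=2) = 13/120
  weight(Y=3) = 17/120
  weight(Y=4) = 13/120
Total weight = 17/120 + 13/120 + 17/120 + 13/120 = 1/2
P(Y=1 | obs) = 17/120 / 1/2 = 17/60
P(Y=2 | obs) = 13/120 / 1/2 = 13/60
P(Y=3 | obs) = 17/120 / 1/2 = 17/60
P(Y=4 | obs) = 13/120 / 1/2 = 13/60

P(Y=1) = 17/60, P(Y=2) = 13/60, P(Y=3) = 17/60, P(Y=4) = 13/60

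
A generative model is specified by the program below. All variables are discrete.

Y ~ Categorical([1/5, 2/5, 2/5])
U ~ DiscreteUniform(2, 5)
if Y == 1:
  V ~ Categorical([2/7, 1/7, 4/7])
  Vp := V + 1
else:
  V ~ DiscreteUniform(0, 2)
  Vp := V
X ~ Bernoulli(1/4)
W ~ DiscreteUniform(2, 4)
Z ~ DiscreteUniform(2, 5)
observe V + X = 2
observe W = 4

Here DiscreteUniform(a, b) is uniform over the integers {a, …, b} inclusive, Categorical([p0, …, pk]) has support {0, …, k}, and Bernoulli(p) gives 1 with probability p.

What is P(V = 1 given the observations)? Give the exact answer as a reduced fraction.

P(V = 1 | obs) = 1/6

Enumerate traces; 96 have nonzero weight after conditioning:
  (Y=0, U=2, V=1, X=1, W=4, Z=2) weight 1/2880
  (Y=0, U=2, V=1, X=1, W=4, Z=3) weight 1/2880
  (Y=0, U=2, V=1, X=1, W=4, Z=4) weight 1/2880
  (Y=0, U=2, V=1, X=1, W=4, Z=5) weight 1/2880
  (Y=0, U=2, V=2, X=0, W=4, Z=2) weight 1/960
  (Y=0, U=2, V=2, X=0, W=4, Z=3) weight 1/960
  (Y=0, U=2, V=2, X=0, W=4, Z=4) weight 1/960
  (Y=0, U=2, V=2, X=0, W=4, Z=5) weight 1/960
  … 88 more
Group by V:
  weight(V=1) = 3/140
  weight(V=2) = 3/28
Total weight = 3/140 + 3/28 = 9/70
P(V=1 | obs) = 3/140 / 9/70 = 1/6
P(V=2 | obs) = 3/28 / 9/70 = 5/6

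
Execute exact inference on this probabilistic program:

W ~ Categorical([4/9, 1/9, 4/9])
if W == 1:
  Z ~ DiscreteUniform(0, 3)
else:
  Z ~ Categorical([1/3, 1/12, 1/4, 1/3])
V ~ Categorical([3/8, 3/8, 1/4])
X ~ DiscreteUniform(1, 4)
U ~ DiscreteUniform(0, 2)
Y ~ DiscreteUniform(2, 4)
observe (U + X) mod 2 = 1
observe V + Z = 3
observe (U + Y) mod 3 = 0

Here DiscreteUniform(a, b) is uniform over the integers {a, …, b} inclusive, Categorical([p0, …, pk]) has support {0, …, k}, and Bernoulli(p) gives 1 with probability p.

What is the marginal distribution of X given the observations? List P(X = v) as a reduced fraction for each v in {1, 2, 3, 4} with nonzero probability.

P(X=1) = 1/3, P(X=2) = 1/6, P(X=3) = 1/3, P(X=4) = 1/6

Enumerate traces; 54 have nonzero weight after conditioning:
  (W=0, Z=1, V=2, X=1, U=0, Y=3) weight 1/3888
  (W=0, Z=1, V=2, X=1, U=2, Y=4) weight 1/3888
  (W=0, Z=1, V=2, X=2, U=1, Y=2) weight 1/3888
  (W=0, Z=1, V=2, X=3, U=0, Y=3) weight 1/3888
  (W=0, Z=1, V=2, X=3, U=2, Y=4) weight 1/3888
  (W=0, Z=1, V=2, X=4, U=1, Y=2) weight 1/3888
  (W=0, Z=2, V=1, X=1, U=0, Y=3) weight 1/864
  (W=0, Z=2, V=1, X=1, U=2, Y=4) weight 1/864
  … 46 more
Group by X:
  weight(X=1) = 13/972
  weight(X=2) = 13/1944
  weight(X=3) = 13/972
  weight(X=4) = 13/1944
Total weight = 13/972 + 13/1944 + 13/972 + 13/1944 = 13/324
P(X=1 | obs) = 13/972 / 13/324 = 1/3
P(X=2 | obs) = 13/1944 / 13/324 = 1/6
P(X=3 | obs) = 13/972 / 13/324 = 1/3
P(X=4 | obs) = 13/1944 / 13/324 = 1/6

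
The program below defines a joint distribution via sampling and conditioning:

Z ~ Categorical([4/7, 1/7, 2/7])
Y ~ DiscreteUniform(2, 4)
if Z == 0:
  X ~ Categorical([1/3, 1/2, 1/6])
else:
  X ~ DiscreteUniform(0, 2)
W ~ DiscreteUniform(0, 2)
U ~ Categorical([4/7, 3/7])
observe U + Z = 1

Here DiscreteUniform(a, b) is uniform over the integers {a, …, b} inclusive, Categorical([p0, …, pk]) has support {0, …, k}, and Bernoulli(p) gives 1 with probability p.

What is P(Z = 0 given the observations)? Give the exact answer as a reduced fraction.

P(Z = 0 | obs) = 3/4

Enumerate traces; 54 have nonzero weight after conditioning:
  (Z=0, Y=2, X=0, W=0, U=1) weight 4/441
  (Z=0, Y=2, X=0, W=1, U=1) weight 4/441
  (Z=0, Y=2, X=0, W=2, U=1) weight 4/441
  (Z=0, Y=2, X=1, W=0, U=1) weight 2/147
  (Z=0, Y=2, X=1, W=1, U=1) weight 2/147
  (Z=0, Y=2, X=1, W=2, U=1) weight 2/147
  (Z=0, Y=2, X=2, W=0, U=1) weight 2/441
  (Z=0, Y=2, X=2, W=1, U=1) weight 2/441
  (Z=1, Y=2, X=0, W=0, U=0) weight 4/1323
  … 45 more
Group by Z:
  weight(Z=0) = 12/49
  weight(Z=1) = 4/49
Total weight = 12/49 + 4/49 = 16/49
P(Z=0 | obs) = 12/49 / 16/49 = 3/4
P(Z=1 | obs) = 4/49 / 16/49 = 1/4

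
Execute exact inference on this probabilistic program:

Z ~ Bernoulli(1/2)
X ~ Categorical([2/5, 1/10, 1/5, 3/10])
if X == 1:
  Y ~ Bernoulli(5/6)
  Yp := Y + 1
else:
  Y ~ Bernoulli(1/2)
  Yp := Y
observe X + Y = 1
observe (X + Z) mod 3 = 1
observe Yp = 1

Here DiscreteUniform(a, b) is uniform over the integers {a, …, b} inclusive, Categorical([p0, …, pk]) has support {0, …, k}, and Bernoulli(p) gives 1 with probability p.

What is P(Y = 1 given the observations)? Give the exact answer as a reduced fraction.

Enumerate traces; 2 have nonzero weight after conditioning:
  (Z=0, X=1, Y=0) weight 1/120
  (Z=1, X=0, Y=1) weight 1/10
Group by Y:
  weight(Y=0) = 1/120
  weight(Y=1) = 1/10
Total weight = 1/120 + 1/10 = 13/120
P(Y=0 | obs) = 1/120 / 13/120 = 1/13
P(Y=1 | obs) = 1/10 / 13/120 = 12/13

P(Y = 1 | obs) = 12/13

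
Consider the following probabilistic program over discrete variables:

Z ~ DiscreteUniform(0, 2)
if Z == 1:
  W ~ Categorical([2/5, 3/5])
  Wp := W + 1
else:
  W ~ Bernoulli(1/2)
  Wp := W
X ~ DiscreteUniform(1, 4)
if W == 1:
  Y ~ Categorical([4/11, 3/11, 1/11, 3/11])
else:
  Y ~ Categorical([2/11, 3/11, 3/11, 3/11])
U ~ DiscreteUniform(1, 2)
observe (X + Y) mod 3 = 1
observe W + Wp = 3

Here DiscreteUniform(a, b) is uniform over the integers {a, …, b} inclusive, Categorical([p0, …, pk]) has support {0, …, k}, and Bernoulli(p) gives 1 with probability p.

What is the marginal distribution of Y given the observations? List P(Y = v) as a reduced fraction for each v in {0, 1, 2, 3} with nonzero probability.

P(Y=0) = 4/9, P(Y=1) = 1/6, P(Y=2) = 1/18, P(Y=3) = 1/3

Enumerate traces; 12 have nonzero weight after conditioning:
  (Z=1, W=1, X=1, Y=0, U=1) weight 1/110
  (Z=1, W=1, X=1, Y=0, U=2) weight 1/110
  (Z=1, W=1, X=1, Y=3, U=1) weight 3/440
  (Z=1, W=1, X=1, Y=3, U=2) weight 3/440
  (Z=1, W=1, X=2, Y=2, U=1) weight 1/440
  (Z=1, W=1, X=2, Y=2, U=2) weight 1/440
  (Z=1, W=1, X=3, Y=1, U=1) weight 3/440
  (Z=1, W=1, X=3, Y=1, U=2) weight 3/440
  … 4 more
Group by Y:
  weight(Y=0) = 2/55
  weight(Y=1) = 3/220
  weight(Y=2) = 1/220
  weight(Y=3) = 3/110
Total weight = 2/55 + 3/220 + 1/220 + 3/110 = 9/110
P(Y=0 | obs) = 2/55 / 9/110 = 4/9
P(Y=1 | obs) = 3/220 / 9/110 = 1/6
P(Y=2 | obs) = 1/220 / 9/110 = 1/18
P(Y=3 | obs) = 3/110 / 9/110 = 1/3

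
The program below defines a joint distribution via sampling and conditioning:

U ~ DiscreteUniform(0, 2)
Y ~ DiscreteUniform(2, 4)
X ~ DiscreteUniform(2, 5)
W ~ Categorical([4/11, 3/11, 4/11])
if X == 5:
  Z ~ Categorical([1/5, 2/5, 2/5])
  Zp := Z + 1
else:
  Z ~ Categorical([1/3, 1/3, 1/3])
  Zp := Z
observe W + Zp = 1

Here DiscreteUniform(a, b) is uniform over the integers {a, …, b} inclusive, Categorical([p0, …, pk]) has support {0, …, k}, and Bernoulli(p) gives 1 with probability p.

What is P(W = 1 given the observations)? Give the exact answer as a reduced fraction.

Enumerate traces; 63 have nonzero weight after conditioning:
  (U=0, Y=2, X=2, W=0, Z=1) weight 1/297
  (U=0, Y=2, X=2, W=1, Z=0) weight 1/396
  (U=0, Y=2, X=3, W=0, Z=1) weight 1/297
  (U=0, Y=2, X=3, W=1, Z=0) weight 1/396
  (U=0, Y=2, X=4, W=0, Z=1) weight 1/297
  (U=0, Y=2, X=4, W=1, Z=0) weight 1/396
  (U=0, Y=2, X=5, W=0, Z=0) weight 1/495
  (U=0, Y=3, X=2, W=0, Z=1) weight 1/297
  … 55 more
Group by W:
  weight(W=0) = 6/55
  weight(W=1) = 3/44
Total weight = 6/55 + 3/44 = 39/220
P(W=0 | obs) = 6/55 / 39/220 = 8/13
P(W=1 | obs) = 3/44 / 39/220 = 5/13

P(W = 1 | obs) = 5/13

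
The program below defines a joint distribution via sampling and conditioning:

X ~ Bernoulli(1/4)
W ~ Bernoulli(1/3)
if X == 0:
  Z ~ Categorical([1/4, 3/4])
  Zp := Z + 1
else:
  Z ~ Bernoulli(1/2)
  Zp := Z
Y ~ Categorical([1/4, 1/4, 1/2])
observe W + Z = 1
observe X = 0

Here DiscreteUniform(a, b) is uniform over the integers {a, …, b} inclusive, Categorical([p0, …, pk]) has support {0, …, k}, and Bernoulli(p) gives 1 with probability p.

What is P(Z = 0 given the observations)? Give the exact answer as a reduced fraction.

Enumerate traces; 6 have nonzero weight after conditioning:
  (X=0, W=0, Z=1, Y=0) weight 3/32
  (X=0, W=0, Z=1, Y=1) weight 3/32
  (X=0, W=0, Z=1, Y=2) weight 3/16
  (X=0, W=1, Z=0, Y=0) weight 1/64
  (X=0, W=1, Z=0, Y=1) weight 1/64
  (X=0, W=1, Z=0, Y=2) weight 1/32
Group by Z:
  weight(Z=0) = 1/16
  weight(Z=1) = 3/8
Total weight = 1/16 + 3/8 = 7/16
P(Z=0 | obs) = 1/16 / 7/16 = 1/7
P(Z=1 | obs) = 3/8 / 7/16 = 6/7

P(Z = 0 | obs) = 1/7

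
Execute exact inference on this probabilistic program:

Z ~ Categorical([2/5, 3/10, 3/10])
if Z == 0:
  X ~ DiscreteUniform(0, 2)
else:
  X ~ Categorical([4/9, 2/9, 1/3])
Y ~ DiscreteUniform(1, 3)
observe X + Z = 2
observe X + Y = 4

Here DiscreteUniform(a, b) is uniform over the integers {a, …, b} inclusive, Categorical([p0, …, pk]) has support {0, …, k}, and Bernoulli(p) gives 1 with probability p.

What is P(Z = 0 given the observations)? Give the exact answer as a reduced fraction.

P(Z = 0 | obs) = 2/3

Enumerate traces; 2 have nonzero weight after conditioning:
  (Z=0, X=2, Y=2) weight 2/45
  (Z=1, X=1, Y=3) weight 1/45
Group by Z:
  weight(Z=0) = 2/45
  weight(Z=1) = 1/45
Total weight = 2/45 + 1/45 = 1/15
P(Z=0 | obs) = 2/45 / 1/15 = 2/3
P(Z=1 | obs) = 1/45 / 1/15 = 1/3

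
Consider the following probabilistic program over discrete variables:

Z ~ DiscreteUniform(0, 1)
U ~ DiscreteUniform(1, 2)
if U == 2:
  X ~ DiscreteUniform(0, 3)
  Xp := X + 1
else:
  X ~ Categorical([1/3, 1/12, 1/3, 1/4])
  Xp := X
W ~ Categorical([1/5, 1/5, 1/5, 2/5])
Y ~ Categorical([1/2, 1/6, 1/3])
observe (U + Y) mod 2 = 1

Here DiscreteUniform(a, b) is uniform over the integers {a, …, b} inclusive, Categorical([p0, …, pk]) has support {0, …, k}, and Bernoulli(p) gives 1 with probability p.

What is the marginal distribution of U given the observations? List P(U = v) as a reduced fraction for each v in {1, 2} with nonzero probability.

P(U=1) = 5/6, P(U=2) = 1/6

Enumerate traces; 96 have nonzero weight after conditioning:
  (Z=0, U=1, X=0, W=0, Y=0) weight 1/120
  (Z=0, U=1, X=0, W=0, Y=2) weight 1/180
  (Z=0, U=1, X=0, W=1, Y=0) weight 1/120
  (Z=0, U=1, X=0, W=1, Y=2) weight 1/180
  (Z=0, U=1, X=0, W=2, Y=0) weight 1/120
  (Z=0, U=1, X=0, W=2, Y=2) weight 1/180
  (Z=0, U=1, X=0, W=3, Y=0) weight 1/60
  (Z=0, U=1, X=0, W=3, Y=2) weight 1/90
  (Z=0, U=2, X=0, W=0, Y=1) weight 1/480
  … 87 more
Group by U:
  weight(U=1) = 5/12
  weight(U=2) = 1/12
Total weight = 5/12 + 1/12 = 1/2
P(U=1 | obs) = 5/12 / 1/2 = 5/6
P(U=2 | obs) = 1/12 / 1/2 = 1/6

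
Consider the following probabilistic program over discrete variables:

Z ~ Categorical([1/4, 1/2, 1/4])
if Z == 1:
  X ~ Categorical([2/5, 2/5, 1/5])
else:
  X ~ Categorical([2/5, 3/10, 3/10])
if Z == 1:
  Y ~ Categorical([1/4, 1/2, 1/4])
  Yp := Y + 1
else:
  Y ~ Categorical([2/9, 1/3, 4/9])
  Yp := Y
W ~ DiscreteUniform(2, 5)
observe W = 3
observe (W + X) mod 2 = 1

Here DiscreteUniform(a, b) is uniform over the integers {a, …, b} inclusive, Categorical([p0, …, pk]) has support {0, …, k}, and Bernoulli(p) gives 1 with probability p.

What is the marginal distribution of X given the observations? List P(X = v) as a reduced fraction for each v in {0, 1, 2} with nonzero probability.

Enumerate traces; 18 have nonzero weight after conditioning:
  (Z=0, X=0, Y=0, W=3) weight 1/180
  (Z=0, X=0, Y=1, W=3) weight 1/120
  (Z=0, X=0, Y=2, W=3) weight 1/90
  (Z=0, X=2, Y=0, W=3) weight 1/240
  (Z=0, X=2, Y=1, W=3) weight 1/160
  (Z=0, X=2, Y=2, W=3) weight 1/120
  (Z=1, X=0, Y=0, W=3) weight 1/80
  (Z=1, X=0, Y=1, W=3) weight 1/40
  … 10 more
Group by X:
  weight(X=0) = 1/10
  weight(X=2) = 1/16
Total weight = 1/10 + 1/16 = 13/80
P(X=0 | obs) = 1/10 / 13/80 = 8/13
P(X=2 | obs) = 1/16 / 13/80 = 5/13

P(X=0) = 8/13, P(X=2) = 5/13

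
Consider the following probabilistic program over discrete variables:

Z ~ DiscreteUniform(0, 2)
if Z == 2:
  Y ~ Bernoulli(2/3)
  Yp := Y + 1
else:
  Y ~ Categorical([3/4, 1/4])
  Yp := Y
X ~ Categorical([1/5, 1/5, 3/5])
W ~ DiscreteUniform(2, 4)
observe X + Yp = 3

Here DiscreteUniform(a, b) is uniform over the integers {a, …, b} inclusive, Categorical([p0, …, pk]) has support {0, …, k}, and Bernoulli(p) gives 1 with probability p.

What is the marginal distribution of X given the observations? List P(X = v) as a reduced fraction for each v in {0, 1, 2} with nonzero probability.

P(X=1) = 4/19, P(X=2) = 15/19

Enumerate traces; 12 have nonzero weight after conditioning:
  (Z=0, Y=1, X=2, W=2) weight 1/60
  (Z=0, Y=1, X=2, W=3) weight 1/60
  (Z=0, Y=1, X=2, W=4) weight 1/60
  (Z=1, Y=1, X=2, W=2) weight 1/60
  (Z=1, Y=1, X=2, W=3) weight 1/60
  (Z=1, Y=1, X=2, W=4) weight 1/60
  (Z=2, Y=0, X=2, W=2) weight 1/45
  (Z=2, Y=0, X=2, W=3) weight 1/45
  (Z=2, Y=1, X=1, W=2) weight 2/135
  … 3 more
Group by X:
  weight(X=1) = 2/45
  weight(X=2) = 1/6
Total weight = 2/45 + 1/6 = 19/90
P(X=1 | obs) = 2/45 / 19/90 = 4/19
P(X=2 | obs) = 1/6 / 19/90 = 15/19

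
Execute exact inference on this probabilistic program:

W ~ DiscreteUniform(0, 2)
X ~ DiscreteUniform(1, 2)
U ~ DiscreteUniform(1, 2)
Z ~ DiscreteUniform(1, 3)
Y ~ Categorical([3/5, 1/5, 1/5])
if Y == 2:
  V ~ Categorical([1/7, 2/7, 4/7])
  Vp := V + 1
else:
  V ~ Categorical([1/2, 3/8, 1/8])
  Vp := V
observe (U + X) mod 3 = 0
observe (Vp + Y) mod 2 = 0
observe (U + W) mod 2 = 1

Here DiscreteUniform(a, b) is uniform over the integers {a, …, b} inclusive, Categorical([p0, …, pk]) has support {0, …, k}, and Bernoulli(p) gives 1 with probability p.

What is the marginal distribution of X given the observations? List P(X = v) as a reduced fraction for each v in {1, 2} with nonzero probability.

P(X=1) = 1/3, P(X=2) = 2/3

Enumerate traces; 36 have nonzero weight after conditioning:
  (W=0, X=2, U=1, Z=1, Y=0, V=0) weight 1/120
  (W=0, X=2, U=1, Z=1, Y=0, V=2) weight 1/480
  (W=0, X=2, U=1, Z=1, Y=1, V=1) weight 1/480
  (W=0, X=2, U=1, Z=1, Y=2, V=1) weight 1/630
  (W=0, X=2, U=1, Z=2, Y=0, V=0) weight 1/120
  (W=0, X=2, U=1, Z=2, Y=0, V=2) weight 1/480
  (W=0, X=2, U=1, Z=2, Y=1, V=1) weight 1/480
  (W=0, X=2, U=1, Z=2, Y=2, V=1) weight 1/630
  (W=1, X=1, U=2, Z=1, Y=0, V=0) weight 1/120
  … 27 more
Group by X:
  weight(X=1) = 71/1680
  weight(X=2) = 71/840
Total weight = 71/1680 + 71/840 = 71/560
P(X=1 | obs) = 71/1680 / 71/560 = 1/3
P(X=2 | obs) = 71/840 / 71/560 = 2/3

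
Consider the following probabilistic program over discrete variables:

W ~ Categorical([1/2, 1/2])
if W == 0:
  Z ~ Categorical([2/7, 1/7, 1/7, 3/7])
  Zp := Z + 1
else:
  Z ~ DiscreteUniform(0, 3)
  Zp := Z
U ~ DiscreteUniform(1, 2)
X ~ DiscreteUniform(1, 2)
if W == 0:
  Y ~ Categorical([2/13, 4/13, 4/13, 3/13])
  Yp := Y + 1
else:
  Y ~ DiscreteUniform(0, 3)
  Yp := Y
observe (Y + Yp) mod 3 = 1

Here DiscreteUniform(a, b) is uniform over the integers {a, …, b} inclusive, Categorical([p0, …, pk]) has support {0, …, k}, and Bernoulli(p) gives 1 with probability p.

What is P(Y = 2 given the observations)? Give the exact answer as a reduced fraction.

Enumerate traces; 48 have nonzero weight after conditioning:
  (W=0, Z=0, U=1, X=1, Y=0) weight 1/182
  (W=0, Z=0, U=1, X=1, Y=3) weight 3/364
  (W=0, Z=0, U=1, X=2, Y=0) weight 1/182
  (W=0, Z=0, U=1, X=2, Y=3) weight 3/364
  (W=0, Z=0, U=2, X=1, Y=0) weight 1/182
  (W=0, Z=0, U=2, X=1, Y=3) weight 3/364
  (W=0, Z=0, U=2, X=2, Y=0) weight 1/182
  (W=0, Z=0, U=2, X=2, Y=3) weight 3/364
  (W=1, Z=0, U=1, X=1, Y=2) weight 1/128
  … 39 more
Group by Y:
  weight(Y=0) = 1/13
  weight(Y=2) = 1/8
  weight(Y=3) = 3/26
Total weight = 1/13 + 1/8 + 3/26 = 33/104
P(Y=0 | obs) = 1/13 / 33/104 = 8/33
P(Y=2 | obs) = 1/8 / 33/104 = 13/33
P(Y=3 | obs) = 3/26 / 33/104 = 4/11

P(Y = 2 | obs) = 13/33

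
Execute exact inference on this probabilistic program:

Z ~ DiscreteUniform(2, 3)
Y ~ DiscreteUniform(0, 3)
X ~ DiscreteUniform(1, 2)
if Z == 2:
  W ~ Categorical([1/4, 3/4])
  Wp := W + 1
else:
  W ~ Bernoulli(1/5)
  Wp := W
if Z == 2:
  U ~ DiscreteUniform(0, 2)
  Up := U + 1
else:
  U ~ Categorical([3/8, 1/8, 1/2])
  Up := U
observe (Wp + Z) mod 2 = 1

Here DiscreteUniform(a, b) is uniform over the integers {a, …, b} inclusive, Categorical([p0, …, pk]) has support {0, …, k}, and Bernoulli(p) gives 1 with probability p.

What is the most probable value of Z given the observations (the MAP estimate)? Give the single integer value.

argmax_v P(Z = v | obs) = 3

Enumerate traces; 48 have nonzero weight after conditioning:
  (Z=2, Y=0, X=1, W=0, U=0) weight 1/192
  (Z=2, Y=0, X=1, W=0, U=1) weight 1/192
  (Z=2, Y=0, X=1, W=0, U=2) weight 1/192
  (Z=2, Y=0, X=2, W=0, U=0) weight 1/192
  (Z=2, Y=0, X=2, W=0, U=1) weight 1/192
  (Z=2, Y=0, X=2, W=0, U=2) weight 1/192
  (Z=2, Y=1, X=1, W=0, U=0) weight 1/192
  (Z=2, Y=1, X=1, W=0, U=1) weight 1/192
  (Z=3, Y=0, X=1, W=0, U=0) weight 3/160
  … 39 more
Group by Z:
  weight(Z=2) = 1/8
  weight(Z=3) = 2/5
Total weight = 1/8 + 2/5 = 21/40
P(Z=2 | obs) = 1/8 / 21/40 = 5/21
P(Z=3 | obs) = 2/5 / 21/40 = 16/21
argmax = 3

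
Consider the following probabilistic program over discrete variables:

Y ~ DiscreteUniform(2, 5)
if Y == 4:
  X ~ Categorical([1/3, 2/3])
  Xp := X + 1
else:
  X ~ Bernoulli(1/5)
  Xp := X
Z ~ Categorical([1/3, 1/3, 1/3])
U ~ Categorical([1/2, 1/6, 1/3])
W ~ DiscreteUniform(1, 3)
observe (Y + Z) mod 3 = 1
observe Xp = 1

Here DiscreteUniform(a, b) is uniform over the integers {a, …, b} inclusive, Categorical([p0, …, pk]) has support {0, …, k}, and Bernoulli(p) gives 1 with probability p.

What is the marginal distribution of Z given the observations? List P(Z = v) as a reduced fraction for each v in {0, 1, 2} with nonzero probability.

Enumerate traces; 36 have nonzero weight after conditioning:
  (Y=2, X=1, Z=2, U=0, W=1) weight 1/360
  (Y=2, X=1, Z=2, U=0, W=2) weight 1/360
  (Y=2, X=1, Z=2, U=0, W=3) weight 1/360
  (Y=2, X=1, Z=2, U=1, W=1) weight 1/1080
  (Y=2, X=1, Z=2, U=1, W=2) weight 1/1080
  (Y=2, X=1, Z=2, U=1, W=3) weight 1/1080
  (Y=2, X=1, Z=2, U=2, W=1) weight 1/540
  (Y=2, X=1, Z=2, U=2, W=2) weight 1/540
  (Y=3, X=1, Z=1, U=0, W=1) weight 1/360
  (Y=4, X=0, Z=0, U=0, W=1) weight 1/216
  … 26 more
Group by Z:
  weight(Z=0) = 1/36
  weight(Z=1) = 1/60
  weight(Z=2) = 1/30
Total weight = 1/36 + 1/60 + 1/30 = 7/90
P(Z=0 | obs) = 1/36 / 7/90 = 5/14
P(Z=1 | obs) = 1/60 / 7/90 = 3/14
P(Z=2 | obs) = 1/30 / 7/90 = 3/7

P(Z=0) = 5/14, P(Z=1) = 3/14, P(Z=2) = 3/7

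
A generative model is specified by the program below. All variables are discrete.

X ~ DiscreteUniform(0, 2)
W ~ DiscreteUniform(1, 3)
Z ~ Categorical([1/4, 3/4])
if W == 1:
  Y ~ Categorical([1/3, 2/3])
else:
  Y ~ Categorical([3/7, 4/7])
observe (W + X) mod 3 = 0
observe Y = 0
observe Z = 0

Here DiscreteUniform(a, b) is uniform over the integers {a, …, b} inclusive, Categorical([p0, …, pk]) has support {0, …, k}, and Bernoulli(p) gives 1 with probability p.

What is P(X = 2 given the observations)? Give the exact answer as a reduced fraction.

P(X = 2 | obs) = 7/25

Enumerate traces; 3 have nonzero weight after conditioning:
  (X=0, W=3, Z=0, Y=0) weight 1/84
  (X=1, W=2, Z=0, Y=0) weight 1/84
  (X=2, W=1, Z=0, Y=0) weight 1/108
Group by X:
  weight(X=0) = 1/84
  weight(X=1) = 1/84
  weight(X=2) = 1/108
Total weight = 1/84 + 1/84 + 1/108 = 25/756
P(X=0 | obs) = 1/84 / 25/756 = 9/25
P(X=1 | obs) = 1/84 / 25/756 = 9/25
P(X=2 | obs) = 1/108 / 25/756 = 7/25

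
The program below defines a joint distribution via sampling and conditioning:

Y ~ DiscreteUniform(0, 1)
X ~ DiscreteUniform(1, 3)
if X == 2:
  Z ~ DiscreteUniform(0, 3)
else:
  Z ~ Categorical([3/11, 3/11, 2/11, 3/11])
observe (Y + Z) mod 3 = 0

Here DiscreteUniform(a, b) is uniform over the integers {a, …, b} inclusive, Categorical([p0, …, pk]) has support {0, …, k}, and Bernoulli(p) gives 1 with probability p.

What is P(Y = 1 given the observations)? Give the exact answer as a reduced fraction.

Enumerate traces; 9 have nonzero weight after conditioning:
  (Y=0, X=1, Z=0) weight 1/22
  (Y=0, X=1, Z=3) weight 1/22
  (Y=0, X=2, Z=0) weight 1/24
  (Y=0, X=2, Z=3) weight 1/24
  (Y=0, X=3, Z=0) weight 1/22
  (Y=0, X=3, Z=3) weight 1/22
  (Y=1, X=1, Z=2) weight 1/33
  (Y=1, X=2, Z=2) weight 1/24
  … 1 more
Group by Y:
  weight(Y=0) = 35/132
  weight(Y=1) = 9/88
Total weight = 35/132 + 9/88 = 97/264
P(Y=0 | obs) = 35/132 / 97/264 = 70/97
P(Y=1 | obs) = 9/88 / 97/264 = 27/97

P(Y = 1 | obs) = 27/97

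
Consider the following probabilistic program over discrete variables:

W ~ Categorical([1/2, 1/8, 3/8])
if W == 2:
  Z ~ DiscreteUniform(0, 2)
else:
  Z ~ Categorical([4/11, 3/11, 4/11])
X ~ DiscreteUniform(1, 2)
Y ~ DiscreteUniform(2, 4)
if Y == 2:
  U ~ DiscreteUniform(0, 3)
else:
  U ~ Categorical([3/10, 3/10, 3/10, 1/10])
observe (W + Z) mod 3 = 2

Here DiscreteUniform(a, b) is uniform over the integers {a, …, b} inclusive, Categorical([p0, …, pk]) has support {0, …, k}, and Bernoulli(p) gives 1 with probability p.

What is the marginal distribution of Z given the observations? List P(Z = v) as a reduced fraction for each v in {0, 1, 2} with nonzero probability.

P(Z=0) = 11/30, P(Z=1) = 1/10, P(Z=2) = 8/15

Enumerate traces; 72 have nonzero weight after conditioning:
  (W=0, Z=2, X=1, Y=2, U=0) weight 1/132
  (W=0, Z=2, X=1, Y=2, U=1) weight 1/132
  (W=0, Z=2, X=1, Y=2, U=2) weight 1/132
  (W=0, Z=2, X=1, Y=2, U=3) weight 1/132
  (W=0, Z=2, X=1, Y=3, U=0) weight 1/110
  (W=0, Z=2, X=1, Y=3, U=1) weight 1/110
  (W=0, Z=2, X=1, Y=3, U=2) weight 1/110
  (W=0, Z=2, X=1, Y=3, U=3) weight 1/330
  (W=1, Z=1, X=1, Y=2, U=0) weight 1/704
  (W=2, Z=0, X=1, Y=2, U=0) weight 1/192
  … 62 more
Group by Z:
  weight(Z=0) = 1/8
  weight(Z=1) = 3/88
  weight(Z=2) = 2/11
Total weight = 1/8 + 3/88 + 2/11 = 15/44
P(Z=0 | obs) = 1/8 / 15/44 = 11/30
P(Z=1 | obs) = 3/88 / 15/44 = 1/10
P(Z=2 | obs) = 2/11 / 15/44 = 8/15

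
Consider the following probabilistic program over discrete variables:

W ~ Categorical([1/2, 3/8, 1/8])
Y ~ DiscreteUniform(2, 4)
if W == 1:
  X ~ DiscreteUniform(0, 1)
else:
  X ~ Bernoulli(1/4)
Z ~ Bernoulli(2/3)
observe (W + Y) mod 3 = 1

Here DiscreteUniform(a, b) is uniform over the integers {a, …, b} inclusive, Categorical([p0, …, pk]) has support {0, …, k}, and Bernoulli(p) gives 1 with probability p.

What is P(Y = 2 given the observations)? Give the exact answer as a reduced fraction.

Enumerate traces; 12 have nonzero weight after conditioning:
  (W=0, Y=4, X=0, Z=0) weight 1/24
  (W=0, Y=4, X=0, Z=1) weight 1/12
  (W=0, Y=4, X=1, Z=0) weight 1/72
  (W=0, Y=4, X=1, Z=1) weight 1/36
  (W=1, Y=3, X=0, Z=0) weight 1/48
  (W=1, Y=3, X=0, Z=1) weight 1/24
  (W=1, Y=3, X=1, Z=0) weight 1/48
  (W=1, Y=3, X=1, Z=1) weight 1/24
  (W=2, Y=2, X=0, Z=0) weight 1/96
  … 3 more
Group by Y:
  weight(Y=2) = 1/24
  weight(Y=3) = 1/8
  weight(Y=4) = 1/6
Total weight = 1/24 + 1/8 + 1/6 = 1/3
P(Y=2 | obs) = 1/24 / 1/3 = 1/8
P(Y=3 | obs) = 1/8 / 1/3 = 3/8
P(Y=4 | obs) = 1/6 / 1/3 = 1/2

P(Y = 2 | obs) = 1/8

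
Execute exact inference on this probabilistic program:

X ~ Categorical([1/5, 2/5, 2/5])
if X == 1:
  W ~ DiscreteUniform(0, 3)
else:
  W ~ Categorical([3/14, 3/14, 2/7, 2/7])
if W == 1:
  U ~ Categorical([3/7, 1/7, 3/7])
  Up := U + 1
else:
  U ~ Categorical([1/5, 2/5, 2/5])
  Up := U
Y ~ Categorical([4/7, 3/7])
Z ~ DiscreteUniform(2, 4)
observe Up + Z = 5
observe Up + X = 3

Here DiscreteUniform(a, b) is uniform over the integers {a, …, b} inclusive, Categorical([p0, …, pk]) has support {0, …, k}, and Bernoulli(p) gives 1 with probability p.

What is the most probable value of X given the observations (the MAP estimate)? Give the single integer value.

argmax_v P(X = v | obs) = 2

Enumerate traces; 18 have nonzero weight after conditioning:
  (X=0, W=1, U=2, Y=0, Z=2) weight 6/1715
  (X=0, W=1, U=2, Y=1, Z=2) weight 9/3430
  (X=1, W=0, U=2, Y=0, Z=3) weight 4/525
  (X=1, W=0, U=2, Y=1, Z=3) weight 1/175
  (X=1, W=1, U=1, Y=0, Z=3) weight 2/735
  (X=1, W=1, U=1, Y=1, Z=3) weight 1/490
  (X=1, W=2, U=2, Y=0, Z=3) weight 4/525
  (X=1, W=2, U=2, Y=1, Z=3) weight 1/175
  (X=2, W=0, U=1, Y=0, Z=4) weight 8/1225
  … 9 more
Group by X:
  weight(X=0) = 3/490
  weight(X=1) = 47/1050
  weight(X=2) = 199/3675
Total weight = 3/490 + 47/1050 + 199/3675 = 386/3675
P(X=0 | obs) = 3/490 / 386/3675 = 45/772
P(X=1 | obs) = 47/1050 / 386/3675 = 329/772
P(X=2 | obs) = 199/3675 / 386/3675 = 199/386
argmax = 2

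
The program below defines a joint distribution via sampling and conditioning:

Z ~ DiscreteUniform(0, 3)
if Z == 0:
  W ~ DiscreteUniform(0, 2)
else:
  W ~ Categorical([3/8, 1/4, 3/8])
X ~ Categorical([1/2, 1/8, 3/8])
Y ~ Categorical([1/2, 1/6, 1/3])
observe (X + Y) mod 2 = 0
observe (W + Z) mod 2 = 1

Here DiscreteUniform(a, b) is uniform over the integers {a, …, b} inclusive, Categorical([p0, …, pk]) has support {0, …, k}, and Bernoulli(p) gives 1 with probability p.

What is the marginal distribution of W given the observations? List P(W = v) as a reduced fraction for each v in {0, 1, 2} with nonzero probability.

Enumerate traces; 30 have nonzero weight after conditioning:
  (Z=0, W=1, X=0, Y=0) weight 1/48
  (Z=0, W=1, X=0, Y=2) weight 1/72
  (Z=0, W=1, X=1, Y=1) weight 1/576
  (Z=0, W=1, X=2, Y=0) weight 1/64
  (Z=0, W=1, X=2, Y=2) weight 1/96
  (Z=1, W=0, X=0, Y=0) weight 3/128
  (Z=1, W=0, X=0, Y=2) weight 1/64
  (Z=1, W=0, X=1, Y=1) weight 1/512
  (Z=1, W=2, X=0, Y=0) weight 3/128
  … 21 more
Group by W:
  weight(W=0) = 9/64
  weight(W=1) = 7/64
  weight(W=2) = 9/64
Total weight = 9/64 + 7/64 + 9/64 = 25/64
P(W=0 | obs) = 9/64 / 25/64 = 9/25
P(W=1 | obs) = 7/64 / 25/64 = 7/25
P(W=2 | obs) = 9/64 / 25/64 = 9/25

P(W=0) = 9/25, P(W=1) = 7/25, P(W=2) = 9/25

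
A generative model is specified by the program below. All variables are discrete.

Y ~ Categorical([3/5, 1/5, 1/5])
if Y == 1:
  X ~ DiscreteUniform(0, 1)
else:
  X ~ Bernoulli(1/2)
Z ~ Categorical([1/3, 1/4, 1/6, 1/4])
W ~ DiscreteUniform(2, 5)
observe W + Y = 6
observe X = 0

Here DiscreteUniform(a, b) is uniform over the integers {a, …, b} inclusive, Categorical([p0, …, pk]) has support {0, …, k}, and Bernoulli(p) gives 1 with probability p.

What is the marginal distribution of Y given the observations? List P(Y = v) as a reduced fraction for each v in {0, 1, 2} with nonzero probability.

P(Y=1) = 1/2, P(Y=2) = 1/2

Enumerate traces; 8 have nonzero weight after conditioning:
  (Y=1, X=0, Z=0, W=5) weight 1/120
  (Y=1, X=0, Z=1, W=5) weight 1/160
  (Y=1, X=0, Z=2, W=5) weight 1/240
  (Y=1, X=0, Z=3, W=5) weight 1/160
  (Y=2, X=0, Z=0, W=4) weight 1/120
  (Y=2, X=0, Z=1, W=4) weight 1/160
  (Y=2, X=0, Z=2, W=4) weight 1/240
  (Y=2, X=0, Z=3, W=4) weight 1/160
Group by Y:
  weight(Y=1) = 1/40
  weight(Y=2) = 1/40
Total weight = 1/40 + 1/40 = 1/20
P(Y=1 | obs) = 1/40 / 1/20 = 1/2
P(Y=2 | obs) = 1/40 / 1/20 = 1/2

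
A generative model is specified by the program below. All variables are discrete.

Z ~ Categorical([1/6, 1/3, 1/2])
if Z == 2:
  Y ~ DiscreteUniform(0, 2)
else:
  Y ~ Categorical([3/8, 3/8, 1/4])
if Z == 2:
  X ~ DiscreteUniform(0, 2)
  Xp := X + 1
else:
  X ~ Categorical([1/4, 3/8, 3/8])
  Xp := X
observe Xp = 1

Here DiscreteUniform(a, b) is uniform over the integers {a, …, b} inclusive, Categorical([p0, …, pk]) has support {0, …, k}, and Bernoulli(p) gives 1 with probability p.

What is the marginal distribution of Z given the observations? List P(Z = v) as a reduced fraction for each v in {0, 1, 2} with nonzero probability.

P(Z=0) = 3/17, P(Z=1) = 6/17, P(Z=2) = 8/17

Enumerate traces; 9 have nonzero weight after conditioning:
  (Z=0, Y=0, X=1) weight 3/128
  (Z=0, Y=1, X=1) weight 3/128
  (Z=0, Y=2, X=1) weight 1/64
  (Z=1, Y=0, X=1) weight 3/64
  (Z=1, Y=1, X=1) weight 3/64
  (Z=1, Y=2, X=1) weight 1/32
  (Z=2, Y=0, X=0) weight 1/18
  (Z=2, Y=1, X=0) weight 1/18
  … 1 more
Group by Z:
  weight(Z=0) = 1/16
  weight(Z=1) = 1/8
  weight(Z=2) = 1/6
Total weight = 1/16 + 1/8 + 1/6 = 17/48
P(Z=0 | obs) = 1/16 / 17/48 = 3/17
P(Z=1 | obs) = 1/8 / 17/48 = 6/17
P(Z=2 | obs) = 1/6 / 17/48 = 8/17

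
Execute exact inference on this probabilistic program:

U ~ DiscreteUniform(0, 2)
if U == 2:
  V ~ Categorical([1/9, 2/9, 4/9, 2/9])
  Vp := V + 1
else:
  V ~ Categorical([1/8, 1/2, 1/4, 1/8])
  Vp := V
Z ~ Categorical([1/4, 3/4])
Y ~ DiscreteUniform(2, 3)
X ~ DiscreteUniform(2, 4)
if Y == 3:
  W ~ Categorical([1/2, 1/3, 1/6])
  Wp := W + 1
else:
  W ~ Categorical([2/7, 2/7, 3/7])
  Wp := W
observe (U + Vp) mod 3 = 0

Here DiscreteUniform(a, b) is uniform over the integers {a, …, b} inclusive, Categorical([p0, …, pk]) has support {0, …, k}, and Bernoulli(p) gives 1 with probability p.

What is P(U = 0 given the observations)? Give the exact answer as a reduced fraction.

P(U = 0 | obs) = 3/10

Enumerate traces; 180 have nonzero weight after conditioning:
  (U=0, V=0, Z=0, Y=2, X=2, W=0) weight 1/2016
  (U=0, V=0, Z=0, Y=2, X=2, W=1) weight 1/2016
  (U=0, V=0, Z=0, Y=2, X=2, W=2) weight 1/1344
  (U=0, V=0, Z=0, Y=2, X=3, W=0) weight 1/2016
  (U=0, V=0, Z=0, Y=2, X=3, W=1) weight 1/2016
  (U=0, V=0, Z=0, Y=2, X=3, W=2) weight 1/1344
  (U=0, V=0, Z=0, Y=2, X=4, W=0) weight 1/2016
  (U=0, V=0, Z=0, Y=2, X=4, W=1) weight 1/2016
  (U=1, V=2, Z=0, Y=2, X=2, W=0) weight 1/1008
  (U=2, V=0, Z=0, Y=2, X=2, W=0) weight 1/2268
  … 170 more
Group by U:
  weight(U=0) = 1/12
  weight(U=1) = 1/12
  weight(U=2) = 1/9
Total weight = 1/12 + 1/12 + 1/9 = 5/18
P(U=0 | obs) = 1/12 / 5/18 = 3/10
P(U=1 | obs) = 1/12 / 5/18 = 3/10
P(U=2 | obs) = 1/9 / 5/18 = 2/5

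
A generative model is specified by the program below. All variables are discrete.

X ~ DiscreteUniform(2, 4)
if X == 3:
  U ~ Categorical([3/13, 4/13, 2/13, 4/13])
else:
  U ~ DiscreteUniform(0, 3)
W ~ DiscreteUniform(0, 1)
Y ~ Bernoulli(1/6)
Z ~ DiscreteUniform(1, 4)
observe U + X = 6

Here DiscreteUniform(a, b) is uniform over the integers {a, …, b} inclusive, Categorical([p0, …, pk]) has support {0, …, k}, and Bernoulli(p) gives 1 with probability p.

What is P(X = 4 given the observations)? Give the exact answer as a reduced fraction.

P(X = 4 | obs) = 13/29

Enumerate traces; 32 have nonzero weight after conditioning:
  (X=3, U=3, W=0, Y=0, Z=1) weight 5/468
  (X=3, U=3, W=0, Y=0, Z=2) weight 5/468
  (X=3, U=3, W=0, Y=0, Z=3) weight 5/468
  (X=3, U=3, W=0, Y=0, Z=4) weight 5/468
  (X=3, U=3, W=0, Y=1, Z=1) weight 1/468
  (X=3, U=3, W=0, Y=1, Z=2) weight 1/468
  (X=3, U=3, W=0, Y=1, Z=3) weight 1/468
  (X=3, U=3, W=0, Y=1, Z=4) weight 1/468
  (X=4, U=2, W=0, Y=0, Z=1) weight 5/576
  … 23 more
Group by X:
  weight(X=3) = 4/39
  weight(X=4) = 1/12
Total weight = 4/39 + 1/12 = 29/156
P(X=3 | obs) = 4/39 / 29/156 = 16/29
P(X=4 | obs) = 1/12 / 29/156 = 13/29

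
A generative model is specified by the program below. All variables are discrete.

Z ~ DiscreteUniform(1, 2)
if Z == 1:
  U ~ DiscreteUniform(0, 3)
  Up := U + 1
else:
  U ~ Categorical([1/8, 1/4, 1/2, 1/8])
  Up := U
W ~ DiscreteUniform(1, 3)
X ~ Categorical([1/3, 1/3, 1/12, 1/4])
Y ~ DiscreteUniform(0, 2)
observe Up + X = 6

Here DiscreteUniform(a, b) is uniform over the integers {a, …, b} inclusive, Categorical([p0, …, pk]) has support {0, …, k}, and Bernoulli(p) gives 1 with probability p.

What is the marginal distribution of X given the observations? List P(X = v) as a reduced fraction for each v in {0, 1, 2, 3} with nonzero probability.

Enumerate traces; 27 have nonzero weight after conditioning:
  (Z=1, U=2, W=1, X=3, Y=0) weight 1/288
  (Z=1, U=2, W=1, X=3, Y=1) weight 1/288
  (Z=1, U=2, W=1, X=3, Y=2) weight 1/288
  (Z=1, U=2, W=2, X=3, Y=0) weight 1/288
  (Z=1, U=2, W=2, X=3, Y=1) weight 1/288
  (Z=1, U=2, W=2, X=3, Y=2) weight 1/288
  (Z=1, U=2, W=3, X=3, Y=0) weight 1/288
  (Z=1, U=2, W=3, X=3, Y=1) weight 1/288
  (Z=1, U=3, W=1, X=2, Y=0) weight 1/864
  … 18 more
Group by X:
  weight(X=2) = 1/96
  weight(X=3) = 3/64
Total weight = 1/96 + 3/64 = 11/192
P(X=2 | obs) = 1/96 / 11/192 = 2/11
P(X=3 | obs) = 3/64 / 11/192 = 9/11

P(X=2) = 2/11, P(X=3) = 9/11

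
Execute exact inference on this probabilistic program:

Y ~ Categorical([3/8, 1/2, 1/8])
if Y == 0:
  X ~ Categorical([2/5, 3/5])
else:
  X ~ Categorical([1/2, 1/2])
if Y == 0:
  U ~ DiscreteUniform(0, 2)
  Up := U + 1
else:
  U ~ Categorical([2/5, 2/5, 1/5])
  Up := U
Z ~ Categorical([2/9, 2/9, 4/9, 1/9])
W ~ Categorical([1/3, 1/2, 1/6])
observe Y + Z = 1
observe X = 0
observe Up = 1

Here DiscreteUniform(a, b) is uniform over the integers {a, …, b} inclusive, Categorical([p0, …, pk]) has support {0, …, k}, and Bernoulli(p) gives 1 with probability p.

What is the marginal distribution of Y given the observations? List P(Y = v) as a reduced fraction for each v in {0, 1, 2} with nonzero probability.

P(Y=0) = 1/3, P(Y=1) = 2/3

Enumerate traces; 6 have nonzero weight after conditioning:
  (Y=0, X=0, U=0, Z=1, W=0) weight 1/270
  (Y=0, X=0, U=0, Z=1, W=1) weight 1/180
  (Y=0, X=0, U=0, Z=1, W=2) weight 1/540
  (Y=1, X=0, U=1, Z=0, W=0) weight 1/135
  (Y=1, X=0, U=1, Z=0, W=1) weight 1/90
  (Y=1, X=0, U=1, Z=0, W=2) weight 1/270
Group by Y:
  weight(Y=0) = 1/90
  weight(Y=1) = 1/45
Total weight = 1/90 + 1/45 = 1/30
P(Y=0 | obs) = 1/90 / 1/30 = 1/3
P(Y=1 | obs) = 1/45 / 1/30 = 2/3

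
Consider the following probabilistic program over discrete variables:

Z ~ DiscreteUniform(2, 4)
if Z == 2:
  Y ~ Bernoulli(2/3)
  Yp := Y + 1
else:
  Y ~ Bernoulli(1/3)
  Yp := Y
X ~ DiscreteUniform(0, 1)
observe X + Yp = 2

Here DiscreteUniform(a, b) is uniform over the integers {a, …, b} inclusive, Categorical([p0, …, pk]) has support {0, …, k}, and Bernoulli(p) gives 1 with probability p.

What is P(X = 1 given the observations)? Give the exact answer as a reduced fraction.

P(X = 1 | obs) = 3/5

Enumerate traces; 4 have nonzero weight after conditioning:
  (Z=2, Y=0, X=1) weight 1/18
  (Z=2, Y=1, X=0) weight 1/9
  (Z=3, Y=1, X=1) weight 1/18
  (Z=4, Y=1, X=1) weight 1/18
Group by X:
  weight(X=0) = 1/9
  weight(X=1) = 1/6
Total weight = 1/9 + 1/6 = 5/18
P(X=0 | obs) = 1/9 / 5/18 = 2/5
P(X=1 | obs) = 1/6 / 5/18 = 3/5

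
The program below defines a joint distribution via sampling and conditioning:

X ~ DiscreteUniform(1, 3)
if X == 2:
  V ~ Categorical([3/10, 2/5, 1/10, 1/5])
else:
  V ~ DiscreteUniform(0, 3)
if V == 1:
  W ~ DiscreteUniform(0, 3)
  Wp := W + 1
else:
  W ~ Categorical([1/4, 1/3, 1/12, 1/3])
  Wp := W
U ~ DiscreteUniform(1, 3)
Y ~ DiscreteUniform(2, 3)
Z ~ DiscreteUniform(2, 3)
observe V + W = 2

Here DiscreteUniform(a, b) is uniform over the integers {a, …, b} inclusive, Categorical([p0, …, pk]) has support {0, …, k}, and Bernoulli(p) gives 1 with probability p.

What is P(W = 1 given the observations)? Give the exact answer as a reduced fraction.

Enumerate traces; 108 have nonzero weight after conditioning:
  (X=1, V=0, W=2, U=1, Y=2, Z=2) weight 1/1728
  (X=1, V=0, W=2, U=1, Y=2, Z=3) weight 1/1728
  (X=1, V=0, W=2, U=1, Y=3, Z=2) weight 1/1728
  (X=1, V=0, W=2, U=1, Y=3, Z=3) weight 1/1728
  (X=1, V=0, W=2, U=2, Y=2, Z=2) weight 1/1728
  (X=1, V=0, W=2, U=2, Y=2, Z=3) weight 1/1728
  (X=1, V=0, W=2, U=2, Y=3, Z=2) weight 1/1728
  (X=1, V=0, W=2, U=2, Y=3, Z=3) weight 1/1728
  (X=1, V=1, W=1, U=1, Y=2, Z=2) weight 1/576
  (X=1, V=2, W=0, U=1, Y=2, Z=2) weight 1/576
  … 98 more
Group by W:
  weight(W=0) = 1/20
  weight(W=1) = 3/40
  weight(W=2) = 1/45
Total weight = 1/20 + 3/40 + 1/45 = 53/360
P(W=0 | obs) = 1/20 / 53/360 = 18/53
P(W=1 | obs) = 3/40 / 53/360 = 27/53
P(W=2 | obs) = 1/45 / 53/360 = 8/53

P(W = 1 | obs) = 27/53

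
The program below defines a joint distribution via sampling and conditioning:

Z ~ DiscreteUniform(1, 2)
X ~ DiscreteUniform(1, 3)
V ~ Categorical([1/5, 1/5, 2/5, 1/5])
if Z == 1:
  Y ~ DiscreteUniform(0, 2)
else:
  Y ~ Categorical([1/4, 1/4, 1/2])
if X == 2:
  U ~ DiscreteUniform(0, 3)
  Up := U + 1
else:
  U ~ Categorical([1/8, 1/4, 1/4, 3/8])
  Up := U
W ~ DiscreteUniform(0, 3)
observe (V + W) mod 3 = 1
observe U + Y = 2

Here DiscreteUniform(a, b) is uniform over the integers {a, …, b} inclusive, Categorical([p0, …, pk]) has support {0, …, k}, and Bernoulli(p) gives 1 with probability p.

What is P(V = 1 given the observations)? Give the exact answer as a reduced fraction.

Enumerate traces; 90 have nonzero weight after conditioning:
  (Z=1, X=1, V=0, Y=0, U=2, W=1) weight 1/1440
  (Z=1, X=1, V=0, Y=1, U=1, W=1) weight 1/1440
  (Z=1, X=1, V=0, Y=2, U=0, W=1) weight 1/2880
  (Z=1, X=1, V=1, Y=0, U=2, W=0) weight 1/1440
  (Z=1, X=1, V=1, Y=0, U=2, W=3) weight 1/1440
  (Z=1, X=1, V=1, Y=1, U=1, W=0) weight 1/1440
  (Z=1, X=1, V=1, Y=1, U=1, W=3) weight 1/1440
  (Z=1, X=1, V=1, Y=2, U=0, W=0) weight 1/2880
  (Z=1, X=1, V=2, Y=0, U=2, W=2) weight 1/720
  (Z=1, X=1, V=3, Y=0, U=2, W=1) weight 1/1440
  … 80 more
Group by V:
  weight(V=0) = 31/2880
  weight(V=1) = 31/1440
  weight(V=2) = 31/1440
  weight(V=3) = 31/2880
Total weight = 31/2880 + 31/1440 + 31/1440 + 31/2880 = 31/480
P(V=0 | obs) = 31/2880 / 31/480 = 1/6
P(V=1 | obs) = 31/1440 / 31/480 = 1/3
P(V=2 | obs) = 31/1440 / 31/480 = 1/3
P(V=3 | obs) = 31/2880 / 31/480 = 1/6

P(V = 1 | obs) = 1/3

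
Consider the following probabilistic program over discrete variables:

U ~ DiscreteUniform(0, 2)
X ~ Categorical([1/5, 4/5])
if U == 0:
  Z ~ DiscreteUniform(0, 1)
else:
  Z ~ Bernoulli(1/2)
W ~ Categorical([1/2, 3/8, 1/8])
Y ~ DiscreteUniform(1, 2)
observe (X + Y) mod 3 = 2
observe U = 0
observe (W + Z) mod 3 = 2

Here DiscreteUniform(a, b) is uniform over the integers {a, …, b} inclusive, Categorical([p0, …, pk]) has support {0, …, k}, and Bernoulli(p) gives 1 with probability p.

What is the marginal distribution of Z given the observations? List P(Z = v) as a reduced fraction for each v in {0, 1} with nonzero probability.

P(Z=0) = 1/4, P(Z=1) = 3/4

Enumerate traces; 4 have nonzero weight after conditioning:
  (U=0, X=0, Z=0, W=2, Y=2) weight 1/480
  (U=0, X=0, Z=1, W=1, Y=2) weight 1/160
  (U=0, X=1, Z=0, W=2, Y=1) weight 1/120
  (U=0, X=1, Z=1, W=1, Y=1) weight 1/40
Group by Z:
  weight(Z=0) = 1/96
  weight(Z=1) = 1/32
Total weight = 1/96 + 1/32 = 1/24
P(Z=0 | obs) = 1/96 / 1/24 = 1/4
P(Z=1 | obs) = 1/32 / 1/24 = 3/4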